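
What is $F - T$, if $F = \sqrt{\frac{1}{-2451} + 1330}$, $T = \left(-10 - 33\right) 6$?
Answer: $258 + \frac{\sqrt{7989840879}}{2451} \approx 294.47$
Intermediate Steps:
$T = -258$ ($T = \left(-43\right) 6 = -258$)
$F = \frac{\sqrt{7989840879}}{2451}$ ($F = \sqrt{- \frac{1}{2451} + 1330} = \sqrt{\frac{3259829}{2451}} = \frac{\sqrt{7989840879}}{2451} \approx 36.469$)
$F - T = \frac{\sqrt{7989840879}}{2451} - -258 = \frac{\sqrt{7989840879}}{2451} + 258 = 258 + \frac{\sqrt{7989840879}}{2451}$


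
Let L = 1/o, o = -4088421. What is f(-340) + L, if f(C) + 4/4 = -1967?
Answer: -8046012529/4088421 ≈ -1968.0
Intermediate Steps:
f(C) = -1968 (f(C) = -1 - 1967 = -1968)
L = -1/4088421 (L = 1/(-4088421) = -1/4088421 ≈ -2.4459e-7)
f(-340) + L = -1968 - 1/4088421 = -8046012529/4088421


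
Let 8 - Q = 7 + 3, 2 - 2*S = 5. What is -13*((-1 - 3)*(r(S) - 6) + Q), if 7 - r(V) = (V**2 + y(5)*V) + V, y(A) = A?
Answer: 429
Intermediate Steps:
S = -3/2 (S = 1 - 1/2*5 = 1 - 5/2 = -3/2 ≈ -1.5000)
r(V) = 7 - V**2 - 6*V (r(V) = 7 - ((V**2 + 5*V) + V) = 7 - (V**2 + 6*V) = 7 + (-V**2 - 6*V) = 7 - V**2 - 6*V)
Q = -2 (Q = 8 - (7 + 3) = 8 - 1*10 = 8 - 10 = -2)
-13*((-1 - 3)*(r(S) - 6) + Q) = -13*((-1 - 3)*((7 - (-3/2)**2 - 6*(-3/2)) - 6) - 2) = -13*(-4*((7 - 1*9/4 + 9) - 6) - 2) = -13*(-4*((7 - 9/4 + 9) - 6) - 2) = -13*(-4*(55/4 - 6) - 2) = -13*(-4*31/4 - 2) = -13*(-31 - 2) = -13*(-33) = 429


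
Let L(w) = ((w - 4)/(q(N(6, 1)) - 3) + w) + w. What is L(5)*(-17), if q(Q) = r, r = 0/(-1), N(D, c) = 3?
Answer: -493/3 ≈ -164.33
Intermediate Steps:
r = 0 (r = 0*(-1) = 0)
q(Q) = 0
L(w) = 4/3 + 5*w/3 (L(w) = ((w - 4)/(0 - 3) + w) + w = ((-4 + w)/(-3) + w) + w = ((-4 + w)*(-1/3) + w) + w = ((4/3 - w/3) + w) + w = (4/3 + 2*w/3) + w = 4/3 + 5*w/3)
L(5)*(-17) = (4/3 + (5/3)*5)*(-17) = (4/3 + 25/3)*(-17) = (29/3)*(-17) = -493/3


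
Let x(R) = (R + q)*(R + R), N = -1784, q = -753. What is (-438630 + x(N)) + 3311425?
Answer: 11924811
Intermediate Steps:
x(R) = 2*R*(-753 + R) (x(R) = (R - 753)*(R + R) = (-753 + R)*(2*R) = 2*R*(-753 + R))
(-438630 + x(N)) + 3311425 = (-438630 + 2*(-1784)*(-753 - 1784)) + 3311425 = (-438630 + 2*(-1784)*(-2537)) + 3311425 = (-438630 + 9052016) + 3311425 = 8613386 + 3311425 = 11924811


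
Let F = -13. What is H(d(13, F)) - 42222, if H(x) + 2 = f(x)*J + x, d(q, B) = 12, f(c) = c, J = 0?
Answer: -42212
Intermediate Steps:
H(x) = -2 + x (H(x) = -2 + (x*0 + x) = -2 + (0 + x) = -2 + x)
H(d(13, F)) - 42222 = (-2 + 12) - 42222 = 10 - 42222 = -42212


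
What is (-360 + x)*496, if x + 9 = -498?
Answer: -430032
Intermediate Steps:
x = -507 (x = -9 - 498 = -507)
(-360 + x)*496 = (-360 - 507)*496 = -867*496 = -430032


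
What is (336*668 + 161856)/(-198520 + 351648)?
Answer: 48288/19141 ≈ 2.5228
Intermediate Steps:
(336*668 + 161856)/(-198520 + 351648) = (224448 + 161856)/153128 = 386304*(1/153128) = 48288/19141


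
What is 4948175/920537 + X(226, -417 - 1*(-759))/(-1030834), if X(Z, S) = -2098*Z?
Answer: 2768608902713/474460418929 ≈ 5.8353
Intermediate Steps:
4948175/920537 + X(226, -417 - 1*(-759))/(-1030834) = 4948175/920537 - 2098*226/(-1030834) = 4948175*(1/920537) - 474148*(-1/1030834) = 4948175/920537 + 237074/515417 = 2768608902713/474460418929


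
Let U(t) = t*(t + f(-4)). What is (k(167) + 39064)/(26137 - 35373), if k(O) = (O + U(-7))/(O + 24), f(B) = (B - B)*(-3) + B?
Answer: -1865367/441019 ≈ -4.2297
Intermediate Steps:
f(B) = B (f(B) = 0*(-3) + B = 0 + B = B)
U(t) = t*(-4 + t) (U(t) = t*(t - 4) = t*(-4 + t))
k(O) = (77 + O)/(24 + O) (k(O) = (O - 7*(-4 - 7))/(O + 24) = (O - 7*(-11))/(24 + O) = (O + 77)/(24 + O) = (77 + O)/(24 + O))
(k(167) + 39064)/(26137 - 35373) = ((77 + 167)/(24 + 167) + 39064)/(26137 - 35373) = (244/191 + 39064)/(-9236) = ((1/191)*244 + 39064)*(-1/9236) = (244/191 + 39064)*(-1/9236) = (7461468/191)*(-1/9236) = -1865367/441019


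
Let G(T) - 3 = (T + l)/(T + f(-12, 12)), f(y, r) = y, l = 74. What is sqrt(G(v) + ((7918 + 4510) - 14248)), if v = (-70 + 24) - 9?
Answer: I*sqrt(8157786)/67 ≈ 42.63*I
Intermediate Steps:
v = -55 (v = -46 - 9 = -55)
G(T) = 3 + (74 + T)/(-12 + T) (G(T) = 3 + (T + 74)/(T - 12) = 3 + (74 + T)/(-12 + T))
sqrt(G(v) + ((7918 + 4510) - 14248)) = sqrt(2*(19 + 2*(-55))/(-12 - 55) + ((7918 + 4510) - 14248)) = sqrt(2*(19 - 110)/(-67) + (12428 - 14248)) = sqrt(2*(-1/67)*(-91) - 1820) = sqrt(182/67 - 1820) = sqrt(-121758/67) = I*sqrt(8157786)/67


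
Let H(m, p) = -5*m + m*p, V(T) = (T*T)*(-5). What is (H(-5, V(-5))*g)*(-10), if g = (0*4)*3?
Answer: 0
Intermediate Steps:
V(T) = -5*T² (V(T) = T²*(-5) = -5*T²)
g = 0 (g = 0*3 = 0)
(H(-5, V(-5))*g)*(-10) = (-5*(-5 - 5*(-5)²)*0)*(-10) = (-5*(-5 - 5*25)*0)*(-10) = (-5*(-5 - 125)*0)*(-10) = (-5*(-130)*0)*(-10) = (650*0)*(-10) = 0*(-10) = 0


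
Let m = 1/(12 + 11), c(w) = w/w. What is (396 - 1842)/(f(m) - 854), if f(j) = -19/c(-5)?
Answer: 482/291 ≈ 1.6564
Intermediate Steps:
c(w) = 1
m = 1/23 ≈ 0.043478
f(j) = -19 (f(j) = -19/1 = -19*1 = -19)
(396 - 1842)/(f(m) - 854) = (396 - 1842)/(-19 - 854) = -1446/(-873) = -1446*(-1/873) = 482/291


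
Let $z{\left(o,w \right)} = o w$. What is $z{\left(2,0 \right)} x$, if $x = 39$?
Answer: $0$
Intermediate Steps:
$z{\left(2,0 \right)} x = 2 \cdot 0 \cdot 39 = 0 \cdot 39 = 0$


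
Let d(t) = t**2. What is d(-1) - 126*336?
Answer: -42335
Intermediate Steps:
d(-1) - 126*336 = (-1)**2 - 126*336 = 1 - 42336 = -42335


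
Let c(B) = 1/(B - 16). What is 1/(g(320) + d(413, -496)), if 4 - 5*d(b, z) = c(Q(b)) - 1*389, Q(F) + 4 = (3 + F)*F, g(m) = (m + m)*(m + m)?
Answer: 858940/351889336683 ≈ 2.4409e-6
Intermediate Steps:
g(m) = 4*m² (g(m) = (2*m)*(2*m) = 4*m²)
Q(F) = -4 + F*(3 + F) (Q(F) = -4 + (3 + F)*F = -4 + F*(3 + F))
c(B) = 1/(-16 + B)
d(b, z) = 393/5 - 1/(5*(-20 + b² + 3*b)) (d(b, z) = ⅘ - (1/(-16 + (-4 + b² + 3*b)) - 1*389)/5 = ⅘ - (1/(-20 + b² + 3*b) - 389)/5 = ⅘ - (-389 + 1/(-20 + b² + 3*b))/5 = ⅘ + (389/5 - 1/(5*(-20 + b² + 3*b))) = 393/5 - 1/(5*(-20 + b² + 3*b)))
1/(g(320) + d(413, -496)) = 1/(4*320² + (-7861 + 393*413² + 1179*413)/(5*(-20 + 413² + 3*413))) = 1/(4*102400 + (-7861 + 393*170569 + 486927)/(5*(-20 + 170569 + 1239))) = 1/(409600 + (⅕)*(-7861 + 67033617 + 486927)/171788) = 1/(409600 + (⅕)*(1/171788)*67512683) = 1/(409600 + 67512683/858940) = 1/(351889336683/858940) = 858940/351889336683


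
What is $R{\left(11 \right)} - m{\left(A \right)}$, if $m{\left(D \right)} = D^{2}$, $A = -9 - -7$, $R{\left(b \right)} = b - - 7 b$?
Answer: $84$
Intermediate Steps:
$R{\left(b \right)} = 8 b$ ($R{\left(b \right)} = b + 7 b = 8 b$)
$A = -2$ ($A = -9 + 7 = -2$)
$R{\left(11 \right)} - m{\left(A \right)} = 8 \cdot 11 - \left(-2\right)^{2} = 88 - 4 = 84$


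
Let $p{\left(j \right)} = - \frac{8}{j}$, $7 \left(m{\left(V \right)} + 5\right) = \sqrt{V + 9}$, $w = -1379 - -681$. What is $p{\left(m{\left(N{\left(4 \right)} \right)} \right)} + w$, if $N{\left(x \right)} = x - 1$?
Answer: $- \frac{844714}{1213} + \frac{112 \sqrt{3}}{1213} \approx -696.22$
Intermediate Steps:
$N{\left(x \right)} = -1 + x$
$w = -698$ ($w = -1379 + 681 = -698$)
$m{\left(V \right)} = -5 + \frac{\sqrt{9 + V}}{7}$ ($m{\left(V \right)} = -5 + \frac{\sqrt{V + 9}}{7} = -5 + \frac{\sqrt{9 + V}}{7}$)
$p{\left(m{\left(N{\left(4 \right)} \right)} \right)} + w = - \frac{8}{-5 + \frac{\sqrt{9 + \left(-1 + 4\right)}}{7}} - 698 = - \frac{8}{-5 + \frac{\sqrt{9 + 3}}{7}} - 698 = - \frac{8}{-5 + \frac{\sqrt{12}}{7}} - 698 = - \frac{8}{-5 + \frac{2 \sqrt{3}}{7}} - 698 = -698 - \frac{8}{-5 + \frac{2 \sqrt{3}}{7}}$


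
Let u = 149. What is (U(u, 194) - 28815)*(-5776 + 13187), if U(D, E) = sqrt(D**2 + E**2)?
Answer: -213547965 + 7411*sqrt(59837) ≈ -2.1174e+8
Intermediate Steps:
(U(u, 194) - 28815)*(-5776 + 13187) = (sqrt(149**2 + 194**2) - 28815)*(-5776 + 13187) = (sqrt(22201 + 37636) - 28815)*7411 = (sqrt(59837) - 28815)*7411 = (-28815 + sqrt(59837))*7411 = -213547965 + 7411*sqrt(59837)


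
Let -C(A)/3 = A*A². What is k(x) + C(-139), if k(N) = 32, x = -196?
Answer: 8056889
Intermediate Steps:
C(A) = -3*A³ (C(A) = -3*A*A² = -3*A³)
k(x) + C(-139) = 32 - 3*(-139)³ = 32 - 3*(-2685619) = 32 + 8056857 = 8056889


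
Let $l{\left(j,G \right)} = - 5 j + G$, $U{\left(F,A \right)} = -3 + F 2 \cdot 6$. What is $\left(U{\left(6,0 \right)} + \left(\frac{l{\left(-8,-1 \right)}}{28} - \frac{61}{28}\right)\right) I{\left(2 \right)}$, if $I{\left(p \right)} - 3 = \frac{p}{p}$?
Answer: $\frac{1910}{7} \approx 272.86$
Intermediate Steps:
$I{\left(p \right)} = 4$ ($I{\left(p \right)} = 3 + \frac{p}{p} = 3 + 1 = 4$)
$U{\left(F,A \right)} = -3 + 12 F$ ($U{\left(F,A \right)} = -3 + F 12 = -3 + 12 F$)
$l{\left(j,G \right)} = G - 5 j$
$\left(U{\left(6,0 \right)} + \left(\frac{l{\left(-8,-1 \right)}}{28} - \frac{61}{28}\right)\right) I{\left(2 \right)} = \left(\left(-3 + 12 \cdot 6\right) - \left(\frac{61}{28} - \frac{-1 - -40}{28}\right)\right) 4 = \left(\left(-3 + 72\right) - \left(\frac{61}{28} - \left(-1 + 40\right) \frac{1}{28}\right)\right) 4 = \left(69 + \left(39 \cdot \frac{1}{28} - \frac{61}{28}\right)\right) 4 = \left(69 + \left(\frac{39}{28} - \frac{61}{28}\right)\right) 4 = \left(69 - \frac{11}{14}\right) 4 = \frac{955}{14} \cdot 4 = \frac{1910}{7}$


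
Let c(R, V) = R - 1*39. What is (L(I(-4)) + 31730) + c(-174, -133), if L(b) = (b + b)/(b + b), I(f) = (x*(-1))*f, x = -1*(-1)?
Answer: 31518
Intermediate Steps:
c(R, V) = -39 + R (c(R, V) = R - 39 = -39 + R)
x = 1
I(f) = -f (I(f) = (1*(-1))*f = -f)
L(b) = 1 (L(b) = (2*b)/((2*b)) = (2*b)*(1/(2*b)) = 1)
(L(I(-4)) + 31730) + c(-174, -133) = (1 + 31730) + (-39 - 174) = 31731 - 213 = 31518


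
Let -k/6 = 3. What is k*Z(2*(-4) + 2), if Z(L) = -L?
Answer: -108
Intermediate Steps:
k = -18 (k = -6*3 = -18)
k*Z(2*(-4) + 2) = -(-18)*(2*(-4) + 2) = -(-18)*(-8 + 2) = -(-18)*(-6) = -18*6 = -108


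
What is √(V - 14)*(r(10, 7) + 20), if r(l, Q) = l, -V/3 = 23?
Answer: 30*I*√83 ≈ 273.31*I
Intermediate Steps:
V = -69 (V = -3*23 = -69)
√(V - 14)*(r(10, 7) + 20) = √(-69 - 14)*(10 + 20) = √(-83)*30 = (I*√83)*30 = 30*I*√83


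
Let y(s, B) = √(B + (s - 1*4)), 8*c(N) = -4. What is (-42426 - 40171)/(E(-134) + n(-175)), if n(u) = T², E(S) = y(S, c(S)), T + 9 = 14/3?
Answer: -251260074/79559 + 6690357*I*√554/79559 ≈ -3158.2 + 1979.3*I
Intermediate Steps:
c(N) = -½ (c(N) = (⅛)*(-4) = -½)
y(s, B) = √(-4 + B + s) (y(s, B) = √(B + (s - 4)) = √(B + (-4 + s)) = √(-4 + B + s))
T = -13/3 (T = -9 + 14/3 = -13/3 ≈ -4.3333)
E(S) = √(-9/2 + S) (E(S) = √(-4 - ½ + S) = √(-9/2 + S))
n(u) = 169/9 (n(u) = (-13/3)² = 169/9)
(-42426 - 40171)/(E(-134) + n(-175)) = (-42426 - 40171)/(√(-18 + 4*(-134))/2 + 169/9) = -82597/(√(-18 - 536)/2 + 169/9) = -82597/(√(-554)/2 + 169/9) = -82597/((I*√554)/2 + 169/9) = -82597/(I*√554/2 + 169/9) = -82597/(169/9 + I*√554/2)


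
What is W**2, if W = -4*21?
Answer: 7056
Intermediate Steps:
W = -84
W**2 = (-84)**2 = 7056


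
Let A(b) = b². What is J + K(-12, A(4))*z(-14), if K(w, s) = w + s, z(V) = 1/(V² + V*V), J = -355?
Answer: -34789/98 ≈ -354.99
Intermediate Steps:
z(V) = 1/(2*V²) (z(V) = 1/(V² + V²) = 1/(2*V²))
K(w, s) = s + w
J + K(-12, A(4))*z(-14) = -355 + (4² - 12)*((½)/(-14)²) = -355 + (16 - 12)*((½)*(1/196)) = -355 + 4*(1/392) = -355 + 1/98 = -34789/98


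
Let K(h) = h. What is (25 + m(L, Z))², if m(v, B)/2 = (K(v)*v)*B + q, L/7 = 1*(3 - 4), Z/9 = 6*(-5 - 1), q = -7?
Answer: 1007491081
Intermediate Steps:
Z = -324 (Z = 9*(6*(-5 - 1)) = 9*(6*(-6)) = 9*(-36) = -324)
L = -7 (L = 7*(1*(3 - 4)) = 7*(1*(-1)) = 7*(-1) = -7)
m(v, B) = -14 + 2*B*v² (m(v, B) = 2*((v*v)*B - 7) = 2*(v²*B - 7) = 2*(B*v² - 7) = 2*(-7 + B*v²) = -14 + 2*B*v²)
(25 + m(L, Z))² = (25 + (-14 + 2*(-324)*(-7)²))² = (25 + (-14 + 2*(-324)*49))² = (25 + (-14 - 31752))² = (25 - 31766)² = (-31741)² = 1007491081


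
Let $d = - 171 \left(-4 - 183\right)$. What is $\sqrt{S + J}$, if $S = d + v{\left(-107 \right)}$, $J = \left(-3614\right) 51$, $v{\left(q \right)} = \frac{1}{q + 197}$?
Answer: $\frac{i \sqrt{137103290}}{30} \approx 390.3 i$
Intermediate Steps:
$d = 31977$ ($d = \left(-171\right) \left(-187\right) = 31977$)
$v{\left(q \right)} = \frac{1}{197 + q}$
$J = -184314$
$S = \frac{2877931}{90}$ ($S = 31977 + \frac{1}{197 - 107} = 31977 + \frac{1}{90} = \frac{2877931}{90} \approx 31977.0$)
$\sqrt{S + J} = \sqrt{\frac{2877931}{90} - 184314} = \sqrt{- \frac{13710329}{90}} = \frac{i \sqrt{137103290}}{30}$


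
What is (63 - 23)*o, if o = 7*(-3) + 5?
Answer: -640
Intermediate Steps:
o = -16 (o = -21 + 5 = -16)
(63 - 23)*o = (63 - 23)*(-16) = 40*(-16) = -640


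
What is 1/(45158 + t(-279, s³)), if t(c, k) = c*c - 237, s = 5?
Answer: 1/122762 ≈ 8.1458e-6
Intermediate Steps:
t(c, k) = -237 + c² (t(c, k) = c² - 237 = -237 + c²)
1/(45158 + t(-279, s³)) = 1/(45158 + (-237 + (-279)²)) = 1/(45158 + (-237 + 77841)) = 1/(45158 + 77604) = 1/122762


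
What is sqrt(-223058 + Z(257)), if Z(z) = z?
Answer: I*sqrt(222801) ≈ 472.02*I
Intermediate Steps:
sqrt(-223058 + Z(257)) = sqrt(-223058 + 257) = sqrt(-222801) = I*sqrt(222801)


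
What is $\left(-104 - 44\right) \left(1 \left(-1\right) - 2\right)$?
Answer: $444$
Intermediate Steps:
$\left(-104 - 44\right) \left(1 \left(-1\right) - 2\right) = - 148 \left(-1 - 2\right) = \left(-148\right) \left(-3\right) = 444$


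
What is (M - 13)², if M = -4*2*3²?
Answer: 7225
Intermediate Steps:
M = -72 (M = -8*9 = -72)
(M - 13)² = (-72 - 13)² = (-85)² = 7225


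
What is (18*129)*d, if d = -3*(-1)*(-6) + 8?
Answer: -23220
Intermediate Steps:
d = -10 (d = 3*(-6) + 8 = -18 + 8 = -10)
(18*129)*d = (18*129)*(-10) = 2322*(-10) = -23220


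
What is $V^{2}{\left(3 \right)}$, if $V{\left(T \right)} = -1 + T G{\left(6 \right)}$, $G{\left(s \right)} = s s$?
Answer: $11449$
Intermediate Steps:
$G{\left(s \right)} = s^{2}$
$V{\left(T \right)} = -1 + 36 T$ ($V{\left(T \right)} = -1 + T 6^{2} = -1 + T 36 = -1 + 36 T$)
$V^{2}{\left(3 \right)} = \left(-1 + 36 \cdot 3\right)^{2} = \left(-1 + 108\right)^{2} = 107^{2} = 11449$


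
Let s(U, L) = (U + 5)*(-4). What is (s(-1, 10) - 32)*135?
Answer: -6480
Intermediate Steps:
s(U, L) = -20 - 4*U (s(U, L) = (5 + U)*(-4) = -20 - 4*U)
(s(-1, 10) - 32)*135 = ((-20 - 4*(-1)) - 32)*135 = ((-20 + 4) - 32)*135 = (-16 - 32)*135 = -48*135 = -6480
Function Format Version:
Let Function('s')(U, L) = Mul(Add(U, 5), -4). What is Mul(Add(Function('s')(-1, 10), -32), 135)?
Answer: -6480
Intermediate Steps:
Function('s')(U, L) = Add(-20, Mul(-4, U)) (Function('s')(U, L) = Mul(Add(5, U), -4) = Add(-20, Mul(-4, U)))
Mul(Add(Function('s')(-1, 10), -32), 135) = Mul(Add(Add(-20, Mul(-4, -1)), -32), 135) = Mul(Add(Add(-20, 4), -32), 135) = Mul(Add(-16, -32), 135) = Mul(-48, 135) = -6480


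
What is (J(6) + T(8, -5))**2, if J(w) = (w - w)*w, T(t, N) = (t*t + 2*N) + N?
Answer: 2401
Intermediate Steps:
T(t, N) = t**2 + 3*N (T(t, N) = (t**2 + 2*N) + N = t**2 + 3*N)
J(w) = 0 (J(w) = 0*w = 0)
(J(6) + T(8, -5))**2 = (0 + (8**2 + 3*(-5)))**2 = (0 + (64 - 15))**2 = (0 + 49)**2 = 49**2 = 2401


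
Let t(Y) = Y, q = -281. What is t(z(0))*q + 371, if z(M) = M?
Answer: 371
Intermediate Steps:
t(z(0))*q + 371 = 0*(-281) + 371 = 0 + 371 = 371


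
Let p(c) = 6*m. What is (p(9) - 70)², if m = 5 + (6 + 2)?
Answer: 64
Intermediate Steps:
m = 13 (m = 5 + 8 = 13)
p(c) = 78 (p(c) = 6*13 = 78)
(p(9) - 70)² = (78 - 70)² = 8² = 64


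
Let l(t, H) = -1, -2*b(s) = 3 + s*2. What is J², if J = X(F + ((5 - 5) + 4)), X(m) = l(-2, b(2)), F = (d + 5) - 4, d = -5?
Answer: 1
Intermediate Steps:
b(s) = -3/2 - s (b(s) = -(3 + s*2)/2 = -(3 + 2*s)/2 = -3/2 - s)
F = -4 (F = (-5 + 5) - 4 = 0 - 4 = -4)
X(m) = -1
J = -1
J² = (-1)² = 1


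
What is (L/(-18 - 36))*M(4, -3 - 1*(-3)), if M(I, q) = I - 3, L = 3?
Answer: -1/18 ≈ -0.055556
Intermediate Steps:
M(I, q) = -3 + I
(L/(-18 - 36))*M(4, -3 - 1*(-3)) = (3/(-18 - 36))*(-3 + 4) = (3/(-54))*1 = -1/54*3*1 = -1/18*1 = -1/18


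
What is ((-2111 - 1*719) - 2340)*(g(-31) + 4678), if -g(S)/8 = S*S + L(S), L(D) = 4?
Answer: 15727140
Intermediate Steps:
g(S) = -32 - 8*S**2 (g(S) = -8*(S*S + 4) = -8*(S**2 + 4) = -8*(4 + S**2) = -32 - 8*S**2)
((-2111 - 1*719) - 2340)*(g(-31) + 4678) = ((-2111 - 1*719) - 2340)*((-32 - 8*(-31)**2) + 4678) = ((-2111 - 719) - 2340)*((-32 - 8*961) + 4678) = (-2830 - 2340)*((-32 - 7688) + 4678) = -5170*(-7720 + 4678) = -5170*(-3042) = 15727140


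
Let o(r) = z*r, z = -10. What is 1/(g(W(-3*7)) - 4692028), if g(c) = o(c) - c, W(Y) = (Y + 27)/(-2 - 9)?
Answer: -1/4692022 ≈ -2.1313e-7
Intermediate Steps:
o(r) = -10*r
W(Y) = -27/11 - Y/11 (W(Y) = (27 + Y)/(-11) = (27 + Y)*(-1/11) = -27/11 - Y/11)
g(c) = -11*c (g(c) = -10*c - c = -11*c)
1/(g(W(-3*7)) - 4692028) = 1/(-11*(-27/11 - (-3)*7/11) - 4692028) = 1/(-11*(-27/11 - 1/11*(-21)) - 4692028) = 1/(-11*(-27/11 + 21/11) - 4692028) = 1/(-11*(-6/11) - 4692028) = 1/(6 - 4692028) = 1/(-4692022) = -1/4692022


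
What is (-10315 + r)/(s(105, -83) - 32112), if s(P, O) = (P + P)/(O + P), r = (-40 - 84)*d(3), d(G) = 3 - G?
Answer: 113465/353127 ≈ 0.32131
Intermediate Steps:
r = 0 (r = (-40 - 84)*(3 - 1*3) = -124*(3 - 3) = -124*0 = 0)
s(P, O) = 2*P/(O + P) (s(P, O) = (2*P)/(O + P) = 2*P/(O + P))
(-10315 + r)/(s(105, -83) - 32112) = (-10315 + 0)/(2*105/(-83 + 105) - 32112) = -10315/(2*105/22 - 32112) = -10315/(2*105*(1/22) - 32112) = -10315/(105/11 - 32112) = -10315/(-353127/11) = -10315*(-11/353127) = 113465/353127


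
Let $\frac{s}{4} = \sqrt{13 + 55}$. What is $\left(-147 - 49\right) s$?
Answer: $- 1568 \sqrt{17} \approx -6465.0$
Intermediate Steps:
$s = 8 \sqrt{17}$ ($s = 4 \sqrt{13 + 55} = 4 \sqrt{68} = 4 \cdot 2 \sqrt{17} = 8 \sqrt{17} \approx 32.985$)
$\left(-147 - 49\right) s = \left(-147 - 49\right) 8 \sqrt{17} = - 196 \cdot 8 \sqrt{17} = - 1568 \sqrt{17}$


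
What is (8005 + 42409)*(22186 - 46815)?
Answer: -1241646406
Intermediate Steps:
(8005 + 42409)*(22186 - 46815) = 50414*(-24629) = -1241646406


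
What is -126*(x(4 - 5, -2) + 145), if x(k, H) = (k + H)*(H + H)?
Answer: -19782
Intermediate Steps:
x(k, H) = 2*H*(H + k) (x(k, H) = (H + k)*(2*H) = 2*H*(H + k))
-126*(x(4 - 5, -2) + 145) = -126*(2*(-2)*(-2 + (4 - 5)) + 145) = -126*(2*(-2)*(-2 - 1) + 145) = -126*(2*(-2)*(-3) + 145) = -126*(12 + 145) = -126*157 = -19782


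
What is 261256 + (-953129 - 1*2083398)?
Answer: -2775271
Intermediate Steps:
261256 + (-953129 - 1*2083398) = 261256 + (-953129 - 2083398) = 261256 - 3036527 = -2775271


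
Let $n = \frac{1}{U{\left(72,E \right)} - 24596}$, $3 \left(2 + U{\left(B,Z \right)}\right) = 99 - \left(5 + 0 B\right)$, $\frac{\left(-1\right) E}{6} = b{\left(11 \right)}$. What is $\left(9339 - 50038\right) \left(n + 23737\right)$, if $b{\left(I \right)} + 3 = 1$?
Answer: $- \frac{71199518291003}{73700} \approx -9.6607 \cdot 10^{8}$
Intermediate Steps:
$b{\left(I \right)} = -2$ ($b{\left(I \right)} = -3 + 1 = -2$)
$E = 12$ ($E = \left(-6\right) \left(-2\right) = 12$)
$U{\left(B,Z \right)} = \frac{88}{3}$ ($U{\left(B,Z \right)} = -2 + \frac{99 - \left(5 + 0 B\right)}{3} = -2 + \frac{99 + \left(0 - 5\right)}{3} = -2 + \frac{99 - 5}{3} = -2 + \frac{1}{3} \cdot 94 = -2 + \frac{94}{3} = \frac{88}{3}$)
$n = - \frac{3}{73700}$ ($n = \frac{1}{\frac{88}{3} - 24596} = \frac{1}{- \frac{73700}{3}} = - \frac{3}{73700} \approx -4.0706 \cdot 10^{-5}$)
$\left(9339 - 50038\right) \left(n + 23737\right) = \left(9339 - 50038\right) \left(- \frac{3}{73700} + 23737\right) = \left(-40699\right) \frac{1749416897}{73700} = - \frac{71199518291003}{73700}$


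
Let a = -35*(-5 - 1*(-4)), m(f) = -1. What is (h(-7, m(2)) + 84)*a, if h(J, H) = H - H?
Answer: 2940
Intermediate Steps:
h(J, H) = 0
a = 35 (a = -35*(-5 + 4) = -35*(-1) = 35)
(h(-7, m(2)) + 84)*a = (0 + 84)*35 = 84*35 = 2940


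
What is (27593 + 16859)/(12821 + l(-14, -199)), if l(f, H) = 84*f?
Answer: 44452/11645 ≈ 3.8173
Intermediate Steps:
(27593 + 16859)/(12821 + l(-14, -199)) = (27593 + 16859)/(12821 + 84*(-14)) = 44452/(12821 - 1176) = 44452/11645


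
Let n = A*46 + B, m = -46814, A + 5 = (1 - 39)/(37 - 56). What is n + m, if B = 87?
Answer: -46865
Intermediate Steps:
A = -3 (A = -5 + (1 - 39)/(37 - 56) = -5 - 38/(-19) = -5 - 38*(-1/19) = -5 + 2 = -3)
n = -51 (n = -3*46 + 87 = -138 + 87 = -51)
n + m = -51 - 46814 = -46865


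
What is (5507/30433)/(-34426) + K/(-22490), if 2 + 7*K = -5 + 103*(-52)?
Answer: 12744611/374173735 ≈ 0.034061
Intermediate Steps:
K = -5363/7 (K = -2/7 + (-5 + 103*(-52))/7 = -2/7 + (-5 - 5356)/7 = -2/7 + (⅐)*(-5361) = -2/7 - 5361/7 = -5363/7 ≈ -766.14)
(5507/30433)/(-34426) + K/(-22490) = (5507/30433)/(-34426) - 5363/7/(-22490) = (5507*(1/30433))*(-1/34426) - 5363/7*(-1/22490) = (5507/30433)*(-1/34426) + 31/910 = -5507/1047686458 + 31/910 = 12744611/374173735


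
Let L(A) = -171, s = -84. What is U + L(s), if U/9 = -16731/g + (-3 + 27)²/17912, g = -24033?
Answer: -2949590304/17936629 ≈ -164.45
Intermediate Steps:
U = 117573255/17936629 (U = 9*(-16731/(-24033) + (-3 + 27)²/17912) = 9*(-16731*(-1/24033) + 24²*(1/17912)) = 9*(5577/8011 + 576*(1/17912)) = 9*(5577/8011 + 72/2239) = 9*(13063695/17936629) = 117573255/17936629 ≈ 6.5549)
U + L(s) = 117573255/17936629 - 171 = -2949590304/17936629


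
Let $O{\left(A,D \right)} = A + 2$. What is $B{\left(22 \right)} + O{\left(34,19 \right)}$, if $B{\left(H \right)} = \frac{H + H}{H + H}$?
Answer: $37$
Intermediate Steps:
$O{\left(A,D \right)} = 2 + A$
$B{\left(H \right)} = 1$ ($B{\left(H \right)} = \frac{2 H}{2 H} = 2 H \frac{1}{2 H} = 1$)
$B{\left(22 \right)} + O{\left(34,19 \right)} = 1 + \left(2 + 34\right) = 1 + 36 = 37$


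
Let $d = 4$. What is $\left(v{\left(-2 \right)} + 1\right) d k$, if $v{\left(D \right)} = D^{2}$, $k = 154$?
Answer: $3080$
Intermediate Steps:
$\left(v{\left(-2 \right)} + 1\right) d k = \left(\left(-2\right)^{2} + 1\right) 4 \cdot 154 = \left(4 + 1\right) 4 \cdot 154 = 5 \cdot 4 \cdot 154 = 20 \cdot 154 = 3080$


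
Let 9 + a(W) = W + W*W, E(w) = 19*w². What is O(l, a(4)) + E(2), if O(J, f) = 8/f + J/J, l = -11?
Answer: 855/11 ≈ 77.727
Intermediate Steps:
a(W) = -9 + W + W² (a(W) = -9 + (W + W*W) = -9 + (W + W²) = -9 + W + W²)
O(J, f) = 1 + 8/f (O(J, f) = 8/f + 1 = 1 + 8/f)
O(l, a(4)) + E(2) = (8 + (-9 + 4 + 4²))/(-9 + 4 + 4²) + 19*2² = (8 + (-9 + 4 + 16))/(-9 + 4 + 16) + 19*4 = (8 + 11)/11 + 76 = (1/11)*19 + 76 = 19/11 + 76 = 855/11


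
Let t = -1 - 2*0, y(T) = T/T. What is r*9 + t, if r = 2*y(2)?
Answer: 17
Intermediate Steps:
y(T) = 1
r = 2 (r = 2*1 = 2)
t = -1 (t = -1 + 0 = -1)
r*9 + t = 2*9 - 1 = 18 - 1 = 17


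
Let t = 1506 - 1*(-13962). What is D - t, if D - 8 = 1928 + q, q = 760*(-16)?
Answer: -25692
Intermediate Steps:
q = -12160
t = 15468 (t = 1506 + 13962 = 15468)
D = -10224 (D = 8 + (1928 - 12160) = 8 - 10232 = -10224)
D - t = -10224 - 1*15468 = -10224 - 15468 = -25692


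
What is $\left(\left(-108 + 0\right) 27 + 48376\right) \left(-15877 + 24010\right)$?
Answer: $369726180$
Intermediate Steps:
$\left(\left(-108 + 0\right) 27 + 48376\right) \left(-15877 + 24010\right) = \left(\left(-108\right) 27 + 48376\right) 8133 = \left(-2916 + 48376\right) 8133 = 45460 \cdot 8133 = 369726180$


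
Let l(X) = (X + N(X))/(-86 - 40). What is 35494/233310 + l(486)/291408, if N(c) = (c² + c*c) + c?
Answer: 788893601/5665700040 ≈ 0.13924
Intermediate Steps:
N(c) = c + 2*c² (N(c) = (c² + c²) + c = 2*c² + c = c + 2*c²)
l(X) = -X/126 - X*(1 + 2*X)/126 (l(X) = (X + X*(1 + 2*X))/(-86 - 40) = (X + X*(1 + 2*X))/(-126) = (X + X*(1 + 2*X))*(-1/126) = -X/126 - X*(1 + 2*X)/126)
35494/233310 + l(486)/291408 = 35494/233310 + ((1/63)*486*(-1 - 1*486))/291408 = 35494*(1/233310) + ((1/63)*486*(-1 - 486))*(1/291408) = 17747/116655 + ((1/63)*486*(-487))*(1/291408) = 17747/116655 - 26298/7*1/291408 = 17747/116655 - 4383/339976 = 788893601/5665700040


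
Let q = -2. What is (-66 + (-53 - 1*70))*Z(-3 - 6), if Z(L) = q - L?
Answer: -1323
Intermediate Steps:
Z(L) = -2 - L
(-66 + (-53 - 1*70))*Z(-3 - 6) = (-66 + (-53 - 1*70))*(-2 - (-3 - 6)) = (-66 + (-53 - 70))*(-2 - 1*(-9)) = (-66 - 123)*(-2 + 9) = -189*7 = -1323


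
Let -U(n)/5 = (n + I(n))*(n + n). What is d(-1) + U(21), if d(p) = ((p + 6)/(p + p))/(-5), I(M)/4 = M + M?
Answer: -79379/2 ≈ -39690.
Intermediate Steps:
I(M) = 8*M (I(M) = 4*(M + M) = 4*(2*M) = 8*M)
U(n) = -90*n² (U(n) = -5*(n + 8*n)*(n + n) = -5*9*n*2*n = -90*n²)
d(p) = -(6 + p)/(10*p) (d(p) = ((6 + p)/((2*p)))*(-⅕) = ((6 + p)*(1/(2*p)))*(-⅕) = ((6 + p)/(2*p))*(-⅕) = -(6 + p)/(10*p))
d(-1) + U(21) = (⅒)*(-6 - 1*(-1))/(-1) - 90*21² = (⅒)*(-1)*(-6 + 1) - 90*441 = (⅒)*(-1)*(-5) - 39690 = ½ - 39690 = -79379/2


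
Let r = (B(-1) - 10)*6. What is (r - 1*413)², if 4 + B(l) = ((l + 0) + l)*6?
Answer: 323761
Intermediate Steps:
B(l) = -4 + 12*l (B(l) = -4 + ((l + 0) + l)*6 = -4 + (l + l)*6 = -4 + (2*l)*6 = -4 + 12*l)
r = -156 (r = ((-4 + 12*(-1)) - 10)*6 = ((-4 - 12) - 10)*6 = (-16 - 10)*6 = -26*6 = -156)
(r - 1*413)² = (-156 - 1*413)² = (-156 - 413)² = (-569)² = 323761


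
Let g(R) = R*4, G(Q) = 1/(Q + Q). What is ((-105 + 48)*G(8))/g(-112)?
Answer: 57/7168 ≈ 0.0079520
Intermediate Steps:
G(Q) = 1/(2*Q)
g(R) = 4*R
((-105 + 48)*G(8))/g(-112) = ((-105 + 48)*((½)/8))/((4*(-112))) = -57/(2*8)/(-448) = -57*1/16*(-1/448) = -57/16*(-1/448) = 57/7168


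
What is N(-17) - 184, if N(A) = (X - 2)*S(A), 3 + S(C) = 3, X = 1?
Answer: -184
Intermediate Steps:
S(C) = 0 (S(C) = -3 + 3 = 0)
N(A) = 0 (N(A) = (1 - 2)*0 = -1*0 = 0)
N(-17) - 184 = 0 - 184 = -184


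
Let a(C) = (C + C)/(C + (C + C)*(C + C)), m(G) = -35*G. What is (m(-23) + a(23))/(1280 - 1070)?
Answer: 74867/19530 ≈ 3.8334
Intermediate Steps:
a(C) = 2*C/(C + 4*C²) (a(C) = (2*C)/(C + (2*C)*(2*C)) = (2*C)/(C + 4*C²) = 2*C/(C + 4*C²))
(m(-23) + a(23))/(1280 - 1070) = (-35*(-23) + 2/(1 + 4*23))/(1280 - 1070) = (805 + 2/(1 + 92))/210 = (805 + 2/93)*(1/210) = (74867/93)*(1/210) = 74867/19530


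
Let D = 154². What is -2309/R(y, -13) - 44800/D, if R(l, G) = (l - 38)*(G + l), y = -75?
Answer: -1624193/765688 ≈ -2.1212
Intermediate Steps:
D = 23716
R(l, G) = (-38 + l)*(G + l)
-2309/R(y, -13) - 44800/D = -2309/((-75)² - 38*(-13) - 38*(-75) - 13*(-75)) - 44800/23716 = -2309/(5625 + 494 + 2850 + 975) - 44800*1/23716 = -2309/9944 - 1600/847 = -1624193/765688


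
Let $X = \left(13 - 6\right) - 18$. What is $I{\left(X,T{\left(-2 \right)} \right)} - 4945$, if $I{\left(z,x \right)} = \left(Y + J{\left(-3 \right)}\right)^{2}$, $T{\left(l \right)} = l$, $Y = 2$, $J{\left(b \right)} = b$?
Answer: $-4944$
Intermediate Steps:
$X = -11$ ($X = 7 - 18 = -11$)
$I{\left(z,x \right)} = 1$ ($I{\left(z,x \right)} = \left(2 - 3\right)^{2} = \left(-1\right)^{2} = 1$)
$I{\left(X,T{\left(-2 \right)} \right)} - 4945 = 1 - 4945 = -4944$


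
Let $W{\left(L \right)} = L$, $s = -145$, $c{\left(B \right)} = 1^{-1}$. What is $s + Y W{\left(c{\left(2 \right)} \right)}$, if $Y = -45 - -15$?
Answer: $-175$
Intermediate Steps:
$c{\left(B \right)} = 1$
$Y = -30$ ($Y = -45 + 15 = -30$)
$s + Y W{\left(c{\left(2 \right)} \right)} = -145 - 30 = -175$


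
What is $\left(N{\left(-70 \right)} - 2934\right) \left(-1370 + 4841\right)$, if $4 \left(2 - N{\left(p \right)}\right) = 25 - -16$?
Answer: $- \frac{40850199}{4} \approx -1.0213 \cdot 10^{7}$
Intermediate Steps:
$N{\left(p \right)} = - \frac{33}{4}$ ($N{\left(p \right)} = 2 - \frac{25 - -16}{4} = 2 - \frac{25 + 16}{4} = 2 - \frac{41}{4} = - \frac{33}{4}$)
$\left(N{\left(-70 \right)} - 2934\right) \left(-1370 + 4841\right) = \left(- \frac{33}{4} - 2934\right) \left(-1370 + 4841\right) = \left(- \frac{33}{4} - 2934\right) 3471 = \left(- \frac{11769}{4}\right) 3471 = - \frac{40850199}{4}$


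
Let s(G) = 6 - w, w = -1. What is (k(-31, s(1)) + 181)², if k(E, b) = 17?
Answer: 39204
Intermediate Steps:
s(G) = 7 (s(G) = 6 - 1*(-1) = 6 + 1 = 7)
(k(-31, s(1)) + 181)² = (17 + 181)² = 198² = 39204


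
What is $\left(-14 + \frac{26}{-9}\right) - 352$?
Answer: $- \frac{3320}{9} \approx -368.89$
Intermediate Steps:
$\left(-14 + \frac{26}{-9}\right) - 352 = \left(-14 + 26 \left(- \frac{1}{9}\right)\right) - 352 = \left(-14 - \frac{26}{9}\right) - 352 = - \frac{152}{9} - 352 = - \frac{3320}{9}$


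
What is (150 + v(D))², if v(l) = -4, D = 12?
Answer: 21316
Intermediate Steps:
(150 + v(D))² = (150 - 4)² = 146² = 21316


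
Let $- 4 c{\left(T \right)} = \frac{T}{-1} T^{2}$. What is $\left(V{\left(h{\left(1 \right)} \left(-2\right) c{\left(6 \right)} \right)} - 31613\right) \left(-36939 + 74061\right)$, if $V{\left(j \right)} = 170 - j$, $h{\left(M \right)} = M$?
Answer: $-1163217870$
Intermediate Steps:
$c{\left(T \right)} = \frac{T^{3}}{4}$ ($c{\left(T \right)} = - \frac{\frac{T}{-1} T^{2}}{4} = - \frac{T \left(-1\right) T^{2}}{4} = - \frac{- T T^{2}}{4} = - \frac{\left(-1\right) T^{3}}{4} = \frac{T^{3}}{4}$)
$\left(V{\left(h{\left(1 \right)} \left(-2\right) c{\left(6 \right)} \right)} - 31613\right) \left(-36939 + 74061\right) = \left(\left(170 - 1 \left(-2\right) \frac{6^{3}}{4}\right) - 31613\right) \left(-36939 + 74061\right) = \left(\left(170 - - 2 \cdot \frac{1}{4} \cdot 216\right) - 31613\right) 37122 = \left(\left(170 - \left(-2\right) 54\right) - 31613\right) 37122 = \left(\left(170 - -108\right) - 31613\right) 37122 = \left(\left(170 + 108\right) - 31613\right) 37122 = \left(278 - 31613\right) 37122 = \left(-31335\right) 37122 = -1163217870$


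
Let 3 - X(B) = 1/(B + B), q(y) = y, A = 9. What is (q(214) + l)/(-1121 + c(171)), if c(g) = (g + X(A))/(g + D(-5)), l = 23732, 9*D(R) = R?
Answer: -73466328/3436097 ≈ -21.381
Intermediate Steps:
X(B) = 3 - 1/(2*B) (X(B) = 3 - 1/(B + B) = 3 - 1/(2*B))
D(R) = R/9
c(g) = (53/18 + g)/(-5/9 + g) (c(g) = (g + (3 - ½/9))/(g + (⅑)*(-5)) = (g + (3 - ½*⅑))/(g - 5/9) = (g + (3 - 1/18))/(-5/9 + g) = (g + 53/18)/(-5/9 + g) = (53/18 + g)/(-5/9 + g))
(q(214) + l)/(-1121 + c(171)) = (214 + 23732)/(-1121 + (53 + 18*171)/(2*(-5 + 9*171))) = 23946/(-1121 + (53 + 3078)/(2*(-5 + 1539))) = 23946/(-1121 + (½)*3131/1534) = 23946/(-1121 + (½)*(1/1534)*3131) = 23946/(-1121 + 3131/3068) = 23946/(-3436097/3068) = 23946*(-3068/3436097) = -73466328/3436097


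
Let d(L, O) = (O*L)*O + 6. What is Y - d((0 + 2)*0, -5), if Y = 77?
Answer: 71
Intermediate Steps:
d(L, O) = 6 + L*O² (d(L, O) = (L*O)*O + 6 = L*O² + 6 = 6 + L*O²)
Y - d((0 + 2)*0, -5) = 77 - (6 + ((0 + 2)*0)*(-5)²) = 77 - (6 + (2*0)*25) = 77 - (6 + 0*25) = 77 - (6 + 0) = 77 - 1*6 = 77 - 6 = 71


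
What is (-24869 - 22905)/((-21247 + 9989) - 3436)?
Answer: 23887/7347 ≈ 3.2513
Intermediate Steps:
(-24869 - 22905)/((-21247 + 9989) - 3436) = -47774/(-11258 - 3436) = -47774/(-14694) = -47774*(-1/14694) = 23887/7347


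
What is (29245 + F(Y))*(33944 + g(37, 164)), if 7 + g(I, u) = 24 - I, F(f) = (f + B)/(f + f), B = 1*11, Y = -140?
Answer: 69448610649/70 ≈ 9.9212e+8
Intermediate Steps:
B = 11
F(f) = (11 + f)/(2*f) (F(f) = (f + 11)/(f + f) = (11 + f)/((2*f)) = (11 + f)*(1/(2*f)) = (11 + f)/(2*f))
g(I, u) = 17 - I (g(I, u) = -7 + (24 - I) = 17 - I)
(29245 + F(Y))*(33944 + g(37, 164)) = (29245 + (1/2)*(11 - 140)/(-140))*(33944 + (17 - 1*37)) = (29245 + (1/2)*(-1/140)*(-129))*(33944 + (17 - 37)) = (29245 + 129/280)*(33944 - 20) = (8188729/280)*33924 = 69448610649/70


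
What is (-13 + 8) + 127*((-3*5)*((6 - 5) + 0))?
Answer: -1910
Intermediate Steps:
(-13 + 8) + 127*((-3*5)*((6 - 5) + 0)) = -5 + 127*(-15*(1 + 0)) = -5 + 127*(-15*1) = -5 + 127*(-15) = -5 - 1905 = -1910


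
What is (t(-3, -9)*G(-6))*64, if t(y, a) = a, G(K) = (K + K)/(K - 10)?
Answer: -432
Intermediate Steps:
G(K) = 2*K/(-10 + K) (G(K) = (2*K)/(-10 + K) = 2*K/(-10 + K))
(t(-3, -9)*G(-6))*64 = -18*(-6)/(-10 - 6)*64 = -18*(-6)/(-16)*64 = -18*(-6)*(-1)/16*64 = -9*¾*64 = -27/4*64 = -432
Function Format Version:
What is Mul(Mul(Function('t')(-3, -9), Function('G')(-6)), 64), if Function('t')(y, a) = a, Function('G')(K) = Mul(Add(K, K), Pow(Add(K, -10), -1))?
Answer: -432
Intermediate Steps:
Function('G')(K) = Mul(2, K, Pow(Add(-10, K), -1)) (Function('G')(K) = Mul(Mul(2, K), Pow(Add(-10, K), -1)) = Mul(2, K, Pow(Add(-10, K), -1)))
Mul(Mul(Function('t')(-3, -9), Function('G')(-6)), 64) = Mul(Mul(-9, Mul(2, -6, Pow(Add(-10, -6), -1))), 64) = Mul(Mul(-9, Mul(2, -6, Pow(-16, -1))), 64) = Mul(Mul(-9, Mul(2, -6, Rational(-1, 16))), 64) = Mul(Mul(-9, Rational(3, 4)), 64) = Mul(Rational(-27, 4), 64) = -432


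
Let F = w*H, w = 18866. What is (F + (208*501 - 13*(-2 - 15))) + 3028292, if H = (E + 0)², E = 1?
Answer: 3151587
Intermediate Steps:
H = 1 (H = (1 + 0)² = 1² = 1)
F = 18866 (F = 18866*1 = 18866)
(F + (208*501 - 13*(-2 - 15))) + 3028292 = (18866 + (208*501 - 13*(-2 - 15))) + 3028292 = (18866 + (104208 - 13*(-17))) + 3028292 = (18866 + (104208 + 221)) + 3028292 = (18866 + 104429) + 3028292 = 123295 + 3028292 = 3151587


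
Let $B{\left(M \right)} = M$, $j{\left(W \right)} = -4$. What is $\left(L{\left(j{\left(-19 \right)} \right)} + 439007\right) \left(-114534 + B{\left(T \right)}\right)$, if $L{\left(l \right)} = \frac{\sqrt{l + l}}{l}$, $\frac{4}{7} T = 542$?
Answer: $- \frac{99729659197}{2} + \frac{227171 i \sqrt{2}}{4} \approx -4.9865 \cdot 10^{10} + 80317.0 i$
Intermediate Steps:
$T = \frac{1897}{2}$ ($T = \frac{7}{4} \cdot 542 = \frac{1897}{2} \approx 948.5$)
$L{\left(l \right)} = \frac{\sqrt{2}}{\sqrt{l}}$ ($L{\left(l \right)} = \frac{\sqrt{2 l}}{l} = \frac{\sqrt{2} \sqrt{l}}{l} = \frac{\sqrt{2}}{\sqrt{l}}$)
$\left(L{\left(j{\left(-19 \right)} \right)} + 439007\right) \left(-114534 + B{\left(T \right)}\right) = \left(\frac{\sqrt{2}}{2 i} + 439007\right) \left(-114534 + \frac{1897}{2}\right) = \left(\sqrt{2} \left(- \frac{i}{2}\right) + 439007\right) \left(- \frac{227171}{2}\right) = \left(- \frac{i \sqrt{2}}{2} + 439007\right) \left(- \frac{227171}{2}\right) = \left(439007 - \frac{i \sqrt{2}}{2}\right) \left(- \frac{227171}{2}\right) = - \frac{99729659197}{2} + \frac{227171 i \sqrt{2}}{4}$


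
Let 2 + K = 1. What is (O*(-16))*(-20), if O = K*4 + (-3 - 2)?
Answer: -2880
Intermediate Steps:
K = -1 (K = -2 + 1 = -1)
O = -9 (O = -1*4 + (-3 - 2) = -4 - 5 = -9)
(O*(-16))*(-20) = -9*(-16)*(-20) = 144*(-20) = -2880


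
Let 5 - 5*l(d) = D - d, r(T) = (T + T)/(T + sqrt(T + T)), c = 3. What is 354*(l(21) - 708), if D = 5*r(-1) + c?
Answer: -1246198/5 - 236*I*sqrt(2) ≈ -2.4924e+5 - 333.75*I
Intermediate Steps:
r(T) = 2*T/(T + sqrt(2)*sqrt(T)) (r(T) = (2*T)/(T + sqrt(2*T)) = (2*T)/(T + sqrt(2)*sqrt(T)) = 2*T/(T + sqrt(2)*sqrt(T)))
D = 3 - 10/(-1 + I*sqrt(2)) (D = 5*(2*(-1)/(-1 + sqrt(2)*sqrt(-1))) + 3 = 5*(2*(-1)/(-1 + sqrt(2)*I)) + 3 = 5*(2*(-1)/(-1 + I*sqrt(2))) + 3 = 5*(-2/(-1 + I*sqrt(2))) + 3 = -10/(-1 + I*sqrt(2)) + 3 = 3 - 10/(-1 + I*sqrt(2)) ≈ 6.3333 + 4.714*I)
l(d) = 1 + d/5 - (3*sqrt(2) + 13*I)/(5*(I + sqrt(2))) (l(d) = 1 - ((3*sqrt(2) + 13*I)/(I + sqrt(2)) - d)/5 = 1 - (-d + (3*sqrt(2) + 13*I)/(I + sqrt(2)))/5 = 1 + (d/5 - (3*sqrt(2) + 13*I)/(5*(I + sqrt(2)))) = 1 + d/5 - (3*sqrt(2) + 13*I)/(5*(I + sqrt(2))))
354*(l(21) - 708) = 354*((-4/15 + (1/5)*21 - 2*I*sqrt(2)/3) - 708) = 354*((-4/15 + 21/5 - 2*I*sqrt(2)/3) - 708) = 354*((59/15 - 2*I*sqrt(2)/3) - 708) = 354*(-10561/15 - 2*I*sqrt(2)/3) = -1246198/5 - 236*I*sqrt(2)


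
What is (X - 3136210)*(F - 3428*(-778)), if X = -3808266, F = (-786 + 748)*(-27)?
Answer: -18527931412760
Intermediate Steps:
F = 1026 (F = -38*(-27) = 1026)
(X - 3136210)*(F - 3428*(-778)) = (-3808266 - 3136210)*(1026 - 3428*(-778)) = -6944476*(1026 + 2666984) = -6944476*2668010 = -18527931412760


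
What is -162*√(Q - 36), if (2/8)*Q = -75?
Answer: -648*I*√21 ≈ -2969.5*I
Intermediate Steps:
Q = -300 (Q = 4*(-75) = -300)
-162*√(Q - 36) = -162*√(-300 - 36) = -648*I*√21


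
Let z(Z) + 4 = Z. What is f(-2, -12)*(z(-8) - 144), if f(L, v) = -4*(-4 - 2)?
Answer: -3744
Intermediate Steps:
f(L, v) = 24 (f(L, v) = -4*(-6) = 24)
z(Z) = -4 + Z
f(-2, -12)*(z(-8) - 144) = 24*((-4 - 8) - 144) = 24*(-12 - 144) = 24*(-156) = -3744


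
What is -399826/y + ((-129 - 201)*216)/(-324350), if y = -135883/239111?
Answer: 3100877614214434/4407365105 ≈ 7.0357e+5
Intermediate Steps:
y = -135883/239111 (y = -135883*1/239111 = -135883/239111 ≈ -0.56828)
-399826/y + ((-129 - 201)*216)/(-324350) = -399826/(-135883/239111) + ((-129 - 201)*216)/(-324350) = -399826*(-239111/135883) - 330*216*(-1/324350) = 95602794686/135883 - 71280*(-1/324350) = 95602794686/135883 + 7128/32435 = 3100877614214434/4407365105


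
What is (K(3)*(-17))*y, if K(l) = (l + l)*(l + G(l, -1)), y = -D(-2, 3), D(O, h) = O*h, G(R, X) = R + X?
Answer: -3060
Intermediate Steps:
y = 6 (y = -(-2)*3 = -1*(-6) = 6)
K(l) = 2*l*(-1 + 2*l) (K(l) = (l + l)*(l + (l - 1)) = (2*l)*(l + (-1 + l)) = (2*l)*(-1 + 2*l) = 2*l*(-1 + 2*l))
(K(3)*(-17))*y = ((2*3*(-1 + 2*3))*(-17))*6 = ((2*3*(-1 + 6))*(-17))*6 = ((2*3*5)*(-17))*6 = (30*(-17))*6 = -510*6 = -3060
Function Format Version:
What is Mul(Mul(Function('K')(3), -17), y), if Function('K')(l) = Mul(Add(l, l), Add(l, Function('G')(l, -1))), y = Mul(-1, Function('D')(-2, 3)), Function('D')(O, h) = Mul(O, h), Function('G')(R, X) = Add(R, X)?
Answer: -3060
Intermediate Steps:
y = 6 (y = Mul(-1, Mul(-2, 3)) = Mul(-1, -6) = 6)
Function('K')(l) = Mul(2, l, Add(-1, Mul(2, l))) (Function('K')(l) = Mul(Add(l, l), Add(l, Add(l, -1))) = Mul(Mul(2, l), Add(l, Add(-1, l))) = Mul(Mul(2, l), Add(-1, Mul(2, l))) = Mul(2, l, Add(-1, Mul(2, l))))
Mul(Mul(Function('K')(3), -17), y) = Mul(Mul(Mul(2, 3, Add(-1, Mul(2, 3))), -17), 6) = Mul(Mul(Mul(2, 3, Add(-1, 6)), -17), 6) = Mul(Mul(Mul(2, 3, 5), -17), 6) = Mul(Mul(30, -17), 6) = Mul(-510, 6) = -3060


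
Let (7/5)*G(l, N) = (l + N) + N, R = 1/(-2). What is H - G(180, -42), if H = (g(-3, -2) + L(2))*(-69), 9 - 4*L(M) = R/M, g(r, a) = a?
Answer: -10095/112 ≈ -90.134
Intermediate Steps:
R = -½ ≈ -0.50000
L(M) = 9/4 + 1/(8*M) (L(M) = 9/4 - (-1)/(8*M) = 9/4 + 1/(8*M))
G(l, N) = 5*l/7 + 10*N/7 (G(l, N) = 5*((l + N) + N)/7 = 5*((N + l) + N)/7 = 5*(l + 2*N)/7 = 5*l/7 + 10*N/7)
H = -345/16 (H = (-2 + (⅛)*(1 + 18*2)/2)*(-69) = (-2 + (⅛)*(½)*(1 + 36))*(-69) = (-2 + (⅛)*(½)*37)*(-69) = (-2 + 37/16)*(-69) = (5/16)*(-69) = -345/16 ≈ -21.563)
H - G(180, -42) = -345/16 - ((5/7)*180 + (10/7)*(-42)) = -345/16 - (900/7 - 60) = -345/16 - 1*480/7 = -345/16 - 480/7 = -10095/112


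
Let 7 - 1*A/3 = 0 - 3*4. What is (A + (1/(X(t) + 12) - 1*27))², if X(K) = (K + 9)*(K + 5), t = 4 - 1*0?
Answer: 14984641/16641 ≈ 900.46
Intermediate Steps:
t = 4 (t = 4 + 0 = 4)
A = 57 (A = 21 - 3*(0 - 3*4) = 21 - 3*(0 - 12) = 21 - 3*(-12) = 21 + 36 = 57)
X(K) = (5 + K)*(9 + K) (X(K) = (9 + K)*(5 + K) = (5 + K)*(9 + K))
(A + (1/(X(t) + 12) - 1*27))² = (57 + (1/((45 + 4² + 14*4) + 12) - 1*27))² = (57 + (1/((45 + 16 + 56) + 12) - 27))² = (57 + (1/(117 + 12) - 27))² = (57 + (1/129 - 27))² = (57 - 3482/129)² = (3871/129)² = 14984641/16641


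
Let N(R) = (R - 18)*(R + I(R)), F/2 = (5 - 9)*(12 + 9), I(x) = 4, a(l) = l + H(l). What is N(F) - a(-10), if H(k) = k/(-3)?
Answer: 91532/3 ≈ 30511.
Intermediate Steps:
H(k) = -k/3 (H(k) = k*(-1/3) = -k/3)
a(l) = 2*l/3 (a(l) = l - l/3 = 2*l/3)
F = -168 (F = 2*((5 - 9)*(12 + 9)) = 2*(-4*21) = 2*(-84) = -168)
N(R) = (-18 + R)*(4 + R) (N(R) = (R - 18)*(R + 4) = (-18 + R)*(4 + R))
N(F) - a(-10) = (-72 + (-168)**2 - 14*(-168)) - 2*(-10)/3 = (-72 + 28224 + 2352) - 1*(-20/3) = 30504 + 20/3 = 91532/3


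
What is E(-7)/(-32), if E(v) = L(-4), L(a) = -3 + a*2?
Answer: 11/32 ≈ 0.34375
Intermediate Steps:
L(a) = -3 + 2*a
E(v) = -11 (E(v) = -3 + 2*(-4) = -3 - 8 = -11)
E(-7)/(-32) = -11/(-32) = -11*(-1/32) = 11/32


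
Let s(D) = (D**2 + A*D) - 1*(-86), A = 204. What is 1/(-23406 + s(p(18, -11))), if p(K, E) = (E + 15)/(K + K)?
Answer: -81/1887083 ≈ -4.2923e-5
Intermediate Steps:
p(K, E) = (15 + E)/(2*K) (p(K, E) = (15 + E)/((2*K)) = (15 + E)*(1/(2*K)) = (15 + E)/(2*K))
s(D) = 86 + D**2 + 204*D (s(D) = (D**2 + 204*D) - 1*(-86) = (D**2 + 204*D) + 86 = 86 + D**2 + 204*D)
1/(-23406 + s(p(18, -11))) = 1/(-23406 + (86 + ((1/2)*(15 - 11)/18)**2 + 204*((1/2)*(15 - 11)/18))) = 1/(-23406 + (86 + ((1/2)*(1/18)*4)**2 + 204*((1/2)*(1/18)*4))) = 1/(-23406 + (86 + (1/9)**2 + 204*(1/9))) = 1/(-23406 + (86 + 1/81 + 68/3)) = 1/(-23406 + 8803/81) = 1/(-1887083/81) = -81/1887083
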